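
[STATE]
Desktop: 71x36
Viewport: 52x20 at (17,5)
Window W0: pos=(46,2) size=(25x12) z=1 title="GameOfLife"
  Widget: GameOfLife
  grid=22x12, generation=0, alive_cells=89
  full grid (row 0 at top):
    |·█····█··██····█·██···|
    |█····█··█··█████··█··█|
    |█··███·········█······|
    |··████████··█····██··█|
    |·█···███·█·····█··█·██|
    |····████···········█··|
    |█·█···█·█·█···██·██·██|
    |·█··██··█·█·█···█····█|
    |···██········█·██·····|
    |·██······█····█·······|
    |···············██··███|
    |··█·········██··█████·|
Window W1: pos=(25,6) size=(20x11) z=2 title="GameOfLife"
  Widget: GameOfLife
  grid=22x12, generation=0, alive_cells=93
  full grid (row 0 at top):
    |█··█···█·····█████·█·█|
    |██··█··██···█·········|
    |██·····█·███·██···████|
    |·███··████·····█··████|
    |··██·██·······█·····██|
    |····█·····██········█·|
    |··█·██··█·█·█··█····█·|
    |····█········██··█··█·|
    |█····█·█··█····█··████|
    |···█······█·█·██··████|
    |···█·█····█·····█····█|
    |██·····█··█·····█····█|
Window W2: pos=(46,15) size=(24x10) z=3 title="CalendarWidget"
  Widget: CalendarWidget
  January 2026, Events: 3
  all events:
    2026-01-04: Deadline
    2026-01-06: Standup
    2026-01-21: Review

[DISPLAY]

                             ┃Gen: 0                
        ┏━━━━━━━━━━━━━━━━━━┓ ┃█··███·········█······
        ┃ GameOfLife       ┃ ┃··████████··█····██··█
        ┠──────────────────┨ ┃·█···███·█·····█··█·██
        ┃Gen: 0            ┃ ┃····████···········█··
        ┃██··████·····█··██┃ ┃█·█···█·█·█···██·██·██
        ┃██·██·······█·····┃ ┃·█··██··█·█·█···█····█
        ┃··█·····██········┃ ┃···██········█·██·····
        ┃█·██··█·█·█··█····┃ ┗━━━━━━━━━━━━━━━━━━━━━━
        ┃··█········██··█··┃                        
        ┃···█·█··█····█··██┃ ┏━━━━━━━━━━━━━━━━━━━━━━
        ┗━━━━━━━━━━━━━━━━━━┛ ┃ CalendarWidget       
                             ┠──────────────────────
                             ┃     January 2026     
                             ┃Mo Tu We Th Fr Sa Su  
                             ┃          1  2  3  4* 
                             ┃ 5  6*  7  8  9 10 11 
                             ┃12 13 14 15 16 17 18  
                             ┃19 20 21* 22 23 24 25 
                             ┗━━━━━━━━━━━━━━━━━━━━━━


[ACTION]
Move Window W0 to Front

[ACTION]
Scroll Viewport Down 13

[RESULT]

        ┗━━━━━━━━━━━━━━━━━━┛ ┃ CalendarWidget       
                             ┠──────────────────────
                             ┃     January 2026     
                             ┃Mo Tu We Th Fr Sa Su  
                             ┃          1  2  3  4* 
                             ┃ 5  6*  7  8  9 10 11 
                             ┃12 13 14 15 16 17 18  
                             ┃19 20 21* 22 23 24 25 
                             ┗━━━━━━━━━━━━━━━━━━━━━━
                                                    
                                                    
                                                    
                                                    
                                                    
                                                    
                                                    
                                                    
                                                    
                                                    
                                                    


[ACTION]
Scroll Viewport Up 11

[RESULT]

                             ┃Gen: 0                
        ┏━━━━━━━━━━━━━━━━━━┓ ┃█··███·········█······
        ┃ GameOfLife       ┃ ┃··████████··█····██··█
        ┠──────────────────┨ ┃·█···███·█·····█··█·██
        ┃Gen: 0            ┃ ┃····████···········█··
        ┃██··████·····█··██┃ ┃█·█···█·█·█···██·██·██
        ┃██·██·······█·····┃ ┃·█··██··█·█·█···█····█
        ┃··█·····██········┃ ┃···██········█·██·····
        ┃█·██··█·█·█··█····┃ ┗━━━━━━━━━━━━━━━━━━━━━━
        ┃··█········██··█··┃                        
        ┃···█·█··█····█··██┃ ┏━━━━━━━━━━━━━━━━━━━━━━
        ┗━━━━━━━━━━━━━━━━━━┛ ┃ CalendarWidget       
                             ┠──────────────────────
                             ┃     January 2026     
                             ┃Mo Tu We Th Fr Sa Su  
                             ┃          1  2  3  4* 
                             ┃ 5  6*  7  8  9 10 11 
                             ┃12 13 14 15 16 17 18  
                             ┃19 20 21* 22 23 24 25 
                             ┗━━━━━━━━━━━━━━━━━━━━━━


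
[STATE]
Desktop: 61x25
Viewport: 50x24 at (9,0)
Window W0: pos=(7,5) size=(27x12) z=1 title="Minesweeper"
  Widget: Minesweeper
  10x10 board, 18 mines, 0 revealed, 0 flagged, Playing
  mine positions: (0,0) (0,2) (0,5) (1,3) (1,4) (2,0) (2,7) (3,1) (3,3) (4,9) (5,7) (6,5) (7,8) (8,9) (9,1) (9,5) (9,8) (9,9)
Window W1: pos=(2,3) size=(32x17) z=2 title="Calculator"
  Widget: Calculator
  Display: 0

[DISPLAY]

                                                  
                                                  
                                                  
━━━━━━━━━━━━━━━━━━━━━━━━┓                         
lator                   ┃                         
────────────────────────┨                         
                       0┃                         
──┬───┬───┐             ┃                         
8 │ 9 │ ÷ │             ┃                         
──┼───┼───┤             ┃                         
5 │ 6 │ × │             ┃                         
──┼───┼───┤             ┃                         
2 │ 3 │ - │             ┃                         
──┼───┼───┤             ┃                         
. │ = │ + │             ┃                         
──┼───┼───┤             ┃                         
MC│ MR│ M+│             ┃                         
──┴───┴───┘             ┃                         
                        ┃                         
━━━━━━━━━━━━━━━━━━━━━━━━┛                         
                                                  
                                                  
                                                  
                                                  


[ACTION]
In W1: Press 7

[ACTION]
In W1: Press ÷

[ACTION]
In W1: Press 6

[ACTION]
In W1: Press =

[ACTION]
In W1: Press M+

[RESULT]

                                                  
                                                  
                                                  
━━━━━━━━━━━━━━━━━━━━━━━━┓                         
lator                   ┃                         
────────────────────────┨                         
             1.166666667┃                         
──┬───┬───┐             ┃                         
8 │ 9 │ ÷ │             ┃                         
──┼───┼───┤             ┃                         
5 │ 6 │ × │             ┃                         
──┼───┼───┤             ┃                         
2 │ 3 │ - │             ┃                         
──┼───┼───┤             ┃                         
. │ = │ + │             ┃                         
──┼───┼───┤             ┃                         
MC│ MR│ M+│             ┃                         
──┴───┴───┘             ┃                         
                        ┃                         
━━━━━━━━━━━━━━━━━━━━━━━━┛                         
                                                  
                                                  
                                                  
                                                  


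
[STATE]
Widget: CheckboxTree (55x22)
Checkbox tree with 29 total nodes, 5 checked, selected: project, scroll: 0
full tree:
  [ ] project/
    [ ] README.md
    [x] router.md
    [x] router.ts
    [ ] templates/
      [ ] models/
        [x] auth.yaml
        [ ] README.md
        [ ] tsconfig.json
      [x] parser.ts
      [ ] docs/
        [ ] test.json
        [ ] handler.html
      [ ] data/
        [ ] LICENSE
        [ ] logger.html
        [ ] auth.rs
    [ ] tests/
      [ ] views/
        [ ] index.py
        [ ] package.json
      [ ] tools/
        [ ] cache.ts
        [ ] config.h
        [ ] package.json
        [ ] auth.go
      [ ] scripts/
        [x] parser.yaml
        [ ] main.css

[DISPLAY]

>[-] project/                                          
   [ ] README.md                                       
   [x] router.md                                       
   [x] router.ts                                       
   [-] templates/                                      
     [-] models/                                       
       [x] auth.yaml                                   
       [ ] README.md                                   
       [ ] tsconfig.json                               
     [x] parser.ts                                     
     [ ] docs/                                         
       [ ] test.json                                   
       [ ] handler.html                                
     [ ] data/                                         
       [ ] LICENSE                                     
       [ ] logger.html                                 
       [ ] auth.rs                                     
   [-] tests/                                          
     [ ] views/                                        
       [ ] index.py                                    
       [ ] package.json                                
     [ ] tools/                                        


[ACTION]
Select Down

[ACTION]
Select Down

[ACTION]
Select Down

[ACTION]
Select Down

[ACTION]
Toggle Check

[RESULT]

 [-] project/                                          
   [ ] README.md                                       
   [x] router.md                                       
   [x] router.ts                                       
>  [x] templates/                                      
     [x] models/                                       
       [x] auth.yaml                                   
       [x] README.md                                   
       [x] tsconfig.json                               
     [x] parser.ts                                     
     [x] docs/                                         
       [x] test.json                                   
       [x] handler.html                                
     [x] data/                                         
       [x] LICENSE                                     
       [x] logger.html                                 
       [x] auth.rs                                     
   [-] tests/                                          
     [ ] views/                                        
       [ ] index.py                                    
       [ ] package.json                                
     [ ] tools/                                        


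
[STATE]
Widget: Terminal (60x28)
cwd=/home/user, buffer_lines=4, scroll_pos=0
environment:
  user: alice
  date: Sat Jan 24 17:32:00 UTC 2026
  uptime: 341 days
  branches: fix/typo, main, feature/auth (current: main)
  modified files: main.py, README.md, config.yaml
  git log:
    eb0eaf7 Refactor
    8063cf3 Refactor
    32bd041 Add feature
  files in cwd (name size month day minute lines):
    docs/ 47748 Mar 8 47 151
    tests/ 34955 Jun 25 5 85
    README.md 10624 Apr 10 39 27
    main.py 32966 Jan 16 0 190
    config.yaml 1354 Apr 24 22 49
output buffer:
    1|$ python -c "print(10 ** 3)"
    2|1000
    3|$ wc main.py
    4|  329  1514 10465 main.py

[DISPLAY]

$ python -c "print(10 ** 3)"                                
1000                                                        
$ wc main.py                                                
  329  1514 10465 main.py                                   
$ █                                                         
                                                            
                                                            
                                                            
                                                            
                                                            
                                                            
                                                            
                                                            
                                                            
                                                            
                                                            
                                                            
                                                            
                                                            
                                                            
                                                            
                                                            
                                                            
                                                            
                                                            
                                                            
                                                            
                                                            


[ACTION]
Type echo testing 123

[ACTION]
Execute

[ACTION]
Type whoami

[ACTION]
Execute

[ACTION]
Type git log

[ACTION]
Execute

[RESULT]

$ python -c "print(10 ** 3)"                                
1000                                                        
$ wc main.py                                                
  329  1514 10465 main.py                                   
$ echo testing 123                                          
testing 123                                                 
$ whoami                                                    
alice                                                       
$ git log                                                   
eb0eaf7 Refactor                                            
8063cf3 Refactor                                            
32bd041 Add feature                                         
$ █                                                         
                                                            
                                                            
                                                            
                                                            
                                                            
                                                            
                                                            
                                                            
                                                            
                                                            
                                                            
                                                            
                                                            
                                                            
                                                            


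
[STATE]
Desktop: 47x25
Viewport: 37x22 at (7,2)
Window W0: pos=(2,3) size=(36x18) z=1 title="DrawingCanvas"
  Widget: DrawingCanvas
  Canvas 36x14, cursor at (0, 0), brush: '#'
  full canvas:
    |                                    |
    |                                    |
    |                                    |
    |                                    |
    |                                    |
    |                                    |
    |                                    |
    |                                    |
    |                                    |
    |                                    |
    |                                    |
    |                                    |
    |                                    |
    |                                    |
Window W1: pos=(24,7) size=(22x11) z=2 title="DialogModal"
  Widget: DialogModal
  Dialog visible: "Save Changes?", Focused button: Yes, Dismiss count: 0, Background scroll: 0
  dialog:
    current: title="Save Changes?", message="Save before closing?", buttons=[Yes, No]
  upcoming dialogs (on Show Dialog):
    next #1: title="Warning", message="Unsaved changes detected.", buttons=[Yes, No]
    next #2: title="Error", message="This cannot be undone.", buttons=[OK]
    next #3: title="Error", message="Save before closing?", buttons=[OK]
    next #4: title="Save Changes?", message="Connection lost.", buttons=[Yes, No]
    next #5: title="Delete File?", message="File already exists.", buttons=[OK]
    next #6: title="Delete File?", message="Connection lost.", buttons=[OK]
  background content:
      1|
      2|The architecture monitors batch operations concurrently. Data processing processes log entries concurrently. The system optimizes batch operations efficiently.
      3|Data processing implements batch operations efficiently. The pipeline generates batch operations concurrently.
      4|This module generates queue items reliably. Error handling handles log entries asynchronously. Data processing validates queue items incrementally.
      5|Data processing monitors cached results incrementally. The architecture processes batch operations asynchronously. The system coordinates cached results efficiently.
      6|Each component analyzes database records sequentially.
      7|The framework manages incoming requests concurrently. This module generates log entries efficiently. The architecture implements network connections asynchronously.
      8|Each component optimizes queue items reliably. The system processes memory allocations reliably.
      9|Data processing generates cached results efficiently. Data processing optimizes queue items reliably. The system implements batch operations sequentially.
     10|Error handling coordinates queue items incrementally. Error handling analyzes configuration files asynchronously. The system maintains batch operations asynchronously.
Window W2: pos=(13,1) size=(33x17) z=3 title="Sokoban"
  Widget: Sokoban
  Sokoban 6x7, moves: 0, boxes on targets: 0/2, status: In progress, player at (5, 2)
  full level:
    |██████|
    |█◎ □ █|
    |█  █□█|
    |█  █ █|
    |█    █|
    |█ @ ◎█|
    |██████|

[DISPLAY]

      ┃ Sokoban                      
━━━━━━┠──────────────────────────────
wingCa┃██████                        
──────┃█◎ □ █                        
      ┃█  █□█                        
      ┃█  █ █                        
      ┃█    █                        
      ┃█ @ ◎█                        
      ┃██████                        
      ┃Moves: 0  0/2                 
      ┃                              
      ┃                              
      ┃                              
      ┃                              
      ┃                              
      ┗━━━━━━━━━━━━━━━━━━━━━━━━━━━━━━
                              ┃      
                              ┃      
━━━━━━━━━━━━━━━━━━━━━━━━━━━━━━┛      
                                     
                                     
                                     


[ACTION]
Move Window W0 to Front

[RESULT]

      ┃ Sokoban                      
━━━━━━━━━━━━━━━━━━━━━━━━━━━━━━┓──────
wingCanvas                    ┃      
──────────────────────────────┨      
                              ┃      
                              ┃      
                              ┃      
                              ┃      
                              ┃      
                              ┃      
                              ┃      
                              ┃      
                              ┃      
                              ┃      
                              ┃      
                              ┃━━━━━━
                              ┃      
                              ┃      
━━━━━━━━━━━━━━━━━━━━━━━━━━━━━━┛      
                                     
                                     
                                     


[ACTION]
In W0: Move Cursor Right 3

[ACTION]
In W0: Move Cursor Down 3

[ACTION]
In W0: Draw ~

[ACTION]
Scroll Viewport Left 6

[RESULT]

            ┃ Sokoban                
 ┏━━━━━━━━━━━━━━━━━━━━━━━━━━━━━━━━━━┓
 ┃ DrawingCanvas                    ┃
 ┠──────────────────────────────────┨
 ┃                                  ┃
 ┃                                  ┃
 ┃                                  ┃
 ┃   ~                              ┃
 ┃                                  ┃
 ┃                                  ┃
 ┃                                  ┃
 ┃                                  ┃
 ┃                                  ┃
 ┃                                  ┃
 ┃                                  ┃
 ┃                                  ┃
 ┃                                  ┃
 ┃                                  ┃
 ┗━━━━━━━━━━━━━━━━━━━━━━━━━━━━━━━━━━┛
                                     
                                     
                                     


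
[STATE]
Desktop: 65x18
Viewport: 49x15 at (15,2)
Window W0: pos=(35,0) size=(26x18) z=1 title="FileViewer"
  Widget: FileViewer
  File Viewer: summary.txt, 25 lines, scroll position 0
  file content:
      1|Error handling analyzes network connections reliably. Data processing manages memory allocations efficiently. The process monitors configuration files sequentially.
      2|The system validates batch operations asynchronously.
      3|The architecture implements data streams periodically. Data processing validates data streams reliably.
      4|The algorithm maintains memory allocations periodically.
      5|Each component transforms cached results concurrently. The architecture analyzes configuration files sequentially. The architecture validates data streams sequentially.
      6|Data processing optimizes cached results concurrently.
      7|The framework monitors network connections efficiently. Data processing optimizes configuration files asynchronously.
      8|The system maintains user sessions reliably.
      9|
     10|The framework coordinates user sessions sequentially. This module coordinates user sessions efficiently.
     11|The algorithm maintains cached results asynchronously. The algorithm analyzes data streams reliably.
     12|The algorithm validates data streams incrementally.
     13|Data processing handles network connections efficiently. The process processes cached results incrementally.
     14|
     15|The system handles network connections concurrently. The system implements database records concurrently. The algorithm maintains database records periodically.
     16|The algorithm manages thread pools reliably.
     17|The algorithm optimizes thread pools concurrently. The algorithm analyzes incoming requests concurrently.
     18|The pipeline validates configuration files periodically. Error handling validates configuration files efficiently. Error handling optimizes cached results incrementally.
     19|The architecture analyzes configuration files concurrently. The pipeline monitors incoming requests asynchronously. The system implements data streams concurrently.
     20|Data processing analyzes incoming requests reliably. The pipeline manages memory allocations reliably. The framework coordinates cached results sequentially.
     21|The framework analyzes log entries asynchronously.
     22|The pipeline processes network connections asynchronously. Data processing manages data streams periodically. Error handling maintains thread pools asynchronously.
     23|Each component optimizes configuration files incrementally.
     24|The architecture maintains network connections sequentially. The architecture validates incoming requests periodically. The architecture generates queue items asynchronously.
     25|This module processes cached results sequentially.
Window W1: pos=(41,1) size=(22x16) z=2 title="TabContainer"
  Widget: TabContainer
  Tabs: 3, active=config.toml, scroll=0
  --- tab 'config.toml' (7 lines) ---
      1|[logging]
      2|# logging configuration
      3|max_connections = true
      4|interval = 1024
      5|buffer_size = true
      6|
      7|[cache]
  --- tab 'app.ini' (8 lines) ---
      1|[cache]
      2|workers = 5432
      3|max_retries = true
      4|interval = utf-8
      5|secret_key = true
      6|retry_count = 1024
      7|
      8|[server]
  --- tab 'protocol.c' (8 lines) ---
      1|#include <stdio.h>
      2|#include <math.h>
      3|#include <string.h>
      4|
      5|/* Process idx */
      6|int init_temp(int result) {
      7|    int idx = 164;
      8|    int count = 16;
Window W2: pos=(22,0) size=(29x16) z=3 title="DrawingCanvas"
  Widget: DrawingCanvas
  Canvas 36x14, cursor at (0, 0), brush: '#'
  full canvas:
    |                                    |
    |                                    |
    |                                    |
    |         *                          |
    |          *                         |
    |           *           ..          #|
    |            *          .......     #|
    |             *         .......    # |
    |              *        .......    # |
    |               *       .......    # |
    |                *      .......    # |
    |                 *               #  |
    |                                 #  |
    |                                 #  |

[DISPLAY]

       ┠───────────────────────────┨iner       ┃ 
       ┃+                          ┃───────────┨ 
       ┃                           ┃oml]│ app.i┃ 
       ┃                           ┃───────────┃ 
       ┃         *                 ┃           ┃ 
       ┃          *                ┃ configurat┃ 
       ┃           *           ..  ┃ctions = tr┃ 
       ┃            *          ....┃= 1024     ┃ 
       ┃             *         ....┃ze = true  ┃ 
       ┃              *        ....┃           ┃ 
       ┃               *       ....┃           ┃ 
       ┃                *      ....┃           ┃ 
       ┃                 *         ┃           ┃ 
       ┗━━━━━━━━━━━━━━━━━━━━━━━━━━━┛           ┃ 
                    ┃     ┗━━━━━━━━━━━━━━━━━━━━┛ 


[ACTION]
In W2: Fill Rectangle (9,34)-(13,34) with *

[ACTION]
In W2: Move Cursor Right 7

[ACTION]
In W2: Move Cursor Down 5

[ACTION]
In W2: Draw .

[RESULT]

       ┠───────────────────────────┨iner       ┃ 
       ┃                           ┃───────────┨ 
       ┃                           ┃oml]│ app.i┃ 
       ┃                           ┃───────────┃ 
       ┃         *                 ┃           ┃ 
       ┃          *                ┃ configurat┃ 
       ┃       .   *           ..  ┃ctions = tr┃ 
       ┃            *          ....┃= 1024     ┃ 
       ┃             *         ....┃ze = true  ┃ 
       ┃              *        ....┃           ┃ 
       ┃               *       ....┃           ┃ 
       ┃                *      ....┃           ┃ 
       ┃                 *         ┃           ┃ 
       ┗━━━━━━━━━━━━━━━━━━━━━━━━━━━┛           ┃ 
                    ┃     ┗━━━━━━━━━━━━━━━━━━━━┛ 


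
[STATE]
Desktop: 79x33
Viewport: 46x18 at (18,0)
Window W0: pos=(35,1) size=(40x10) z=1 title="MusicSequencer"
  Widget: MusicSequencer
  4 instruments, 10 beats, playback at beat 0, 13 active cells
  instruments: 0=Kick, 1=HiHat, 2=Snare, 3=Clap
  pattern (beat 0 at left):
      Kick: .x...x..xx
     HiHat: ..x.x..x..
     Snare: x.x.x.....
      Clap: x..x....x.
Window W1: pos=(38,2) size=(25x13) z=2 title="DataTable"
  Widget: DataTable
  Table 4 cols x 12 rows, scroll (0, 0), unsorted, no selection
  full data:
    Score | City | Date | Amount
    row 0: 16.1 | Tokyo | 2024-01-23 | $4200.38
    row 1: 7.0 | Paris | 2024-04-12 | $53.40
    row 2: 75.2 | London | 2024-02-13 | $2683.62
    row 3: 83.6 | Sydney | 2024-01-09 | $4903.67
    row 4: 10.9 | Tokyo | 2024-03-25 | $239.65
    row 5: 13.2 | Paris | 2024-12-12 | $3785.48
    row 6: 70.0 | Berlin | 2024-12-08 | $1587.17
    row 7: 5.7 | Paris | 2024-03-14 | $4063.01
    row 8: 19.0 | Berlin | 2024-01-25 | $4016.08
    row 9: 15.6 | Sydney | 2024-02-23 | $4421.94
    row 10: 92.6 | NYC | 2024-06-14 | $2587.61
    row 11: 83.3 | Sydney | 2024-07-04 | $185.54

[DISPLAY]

                                              
                 ┏━━━━━━━━━━━━━━━━━━━━━━━━━━━━
                 ┃ M┏━━━━━━━━━━━━━━━━━━━━━━━┓ 
                 ┠──┃ DataTable             ┃─
                 ┃  ┠───────────────────────┨ 
                 ┃  ┃Score│City  │Date      ┃ 
                 ┃ H┃─────┼──────┼──────────┃ 
                 ┃ S┃16.1 │Tokyo │2024-01-23┃ 
                 ┃  ┃7.0  │Paris │2024-04-12┃ 
                 ┃  ┃75.2 │London│2024-02-13┃ 
                 ┗━━┃83.6 │Sydney│2024-01-09┃━
                    ┃10.9 │Tokyo │2024-03-25┃ 
                    ┃13.2 │Paris │2024-12-12┃ 
                    ┃70.0 │Berlin│2024-12-08┃ 
                    ┗━━━━━━━━━━━━━━━━━━━━━━━┛ 
                                              
                                              
                                              


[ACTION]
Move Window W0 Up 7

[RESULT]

                 ┏━━━━━━━━━━━━━━━━━━━━━━━━━━━━
                 ┃ MusicSequencer             
                 ┠──┏━━━━━━━━━━━━━━━━━━━━━━━┓─
                 ┃  ┃ DataTable             ┃ 
                 ┃  ┠───────────────────────┨ 
                 ┃ H┃Score│City  │Date      ┃ 
                 ┃ S┃─────┼──────┼──────────┃ 
                 ┃  ┃16.1 │Tokyo │2024-01-23┃ 
                 ┃  ┃7.0  │Paris │2024-04-12┃ 
                 ┗━━┃75.2 │London│2024-02-13┃━
                    ┃83.6 │Sydney│2024-01-09┃ 
                    ┃10.9 │Tokyo │2024-03-25┃ 
                    ┃13.2 │Paris │2024-12-12┃ 
                    ┃70.0 │Berlin│2024-12-08┃ 
                    ┗━━━━━━━━━━━━━━━━━━━━━━━┛ 
                                              
                                              
                                              


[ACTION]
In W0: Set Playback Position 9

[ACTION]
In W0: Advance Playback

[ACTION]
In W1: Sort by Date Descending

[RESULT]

                 ┏━━━━━━━━━━━━━━━━━━━━━━━━━━━━
                 ┃ MusicSequencer             
                 ┠──┏━━━━━━━━━━━━━━━━━━━━━━━┓─
                 ┃  ┃ DataTable             ┃ 
                 ┃  ┠───────────────────────┨ 
                 ┃ H┃Score│City  │Date     ▼┃ 
                 ┃ S┃─────┼──────┼──────────┃ 
                 ┃  ┃13.2 │Paris │2024-12-12┃ 
                 ┃  ┃70.0 │Berlin│2024-12-08┃ 
                 ┗━━┃83.3 │Sydney│2024-07-04┃━
                    ┃92.6 │NYC   │2024-06-14┃ 
                    ┃7.0  │Paris │2024-04-12┃ 
                    ┃10.9 │Tokyo │2024-03-25┃ 
                    ┃5.7  │Paris │2024-03-14┃ 
                    ┗━━━━━━━━━━━━━━━━━━━━━━━┛ 
                                              
                                              
                                              


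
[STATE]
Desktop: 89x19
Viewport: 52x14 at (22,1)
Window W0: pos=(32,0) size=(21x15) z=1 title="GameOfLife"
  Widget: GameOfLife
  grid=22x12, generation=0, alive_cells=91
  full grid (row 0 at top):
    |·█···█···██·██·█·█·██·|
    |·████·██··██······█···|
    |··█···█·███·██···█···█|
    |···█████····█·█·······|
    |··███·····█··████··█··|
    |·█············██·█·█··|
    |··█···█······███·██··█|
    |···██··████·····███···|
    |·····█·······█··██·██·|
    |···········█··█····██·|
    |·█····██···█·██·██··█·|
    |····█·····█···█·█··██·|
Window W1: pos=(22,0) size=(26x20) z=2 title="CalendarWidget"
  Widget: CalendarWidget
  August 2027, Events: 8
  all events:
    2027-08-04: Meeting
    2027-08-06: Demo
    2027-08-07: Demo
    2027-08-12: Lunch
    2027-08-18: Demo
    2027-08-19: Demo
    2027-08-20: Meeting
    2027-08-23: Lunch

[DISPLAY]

┃ CalendarWidget         ┃    ┃                     
┠────────────────────────┨────┨                     
┃      August 2027       ┃    ┃                     
┃Mo Tu We Th Fr Sa Su    ┃··█·┃                     
┃                   1    ┃·█··┃                     
┃ 2  3  4*  5  6*  7*  8 ┃····┃                     
┃ 9 10 11 12* 13 14 15   ┃█··█┃                     
┃16 17 18* 19* 20* 21 22 ┃·█·█┃                     
┃23* 24 25 26 27 28 29   ┃·██·┃                     
┃30 31                   ┃███·┃                     
┃                        ┃██·█┃                     
┃                        ┃···█┃                     
┃                        ┃██··┃                     
┃                        ┃━━━━┛                     


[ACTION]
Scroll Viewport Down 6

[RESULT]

┃                   1    ┃·█··┃                     
┃ 2  3  4*  5  6*  7*  8 ┃····┃                     
┃ 9 10 11 12* 13 14 15   ┃█··█┃                     
┃16 17 18* 19* 20* 21 22 ┃·█·█┃                     
┃23* 24 25 26 27 28 29   ┃·██·┃                     
┃30 31                   ┃███·┃                     
┃                        ┃██·█┃                     
┃                        ┃···█┃                     
┃                        ┃██··┃                     
┃                        ┃━━━━┛                     
┃                        ┃                          
┃                        ┃                          
┃                        ┃                          
┃                        ┃                          


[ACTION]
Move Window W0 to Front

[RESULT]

┃         ┃·█···█·███·██···█··┃                     
┃ 2  3  4*┃··█████····█·█·····┃                     
┃ 9 10 11 ┃·███·····█··████··█┃                     
┃16 17 18*┃█············██·█·█┃                     
┃23* 24 25┃·█···█······███·██·┃                     
┃30 31    ┃··██··████·····███·┃                     
┃         ┃····█·······█··██·█┃                     
┃         ┃··········█··█····█┃                     
┃         ┃█····██···█·██·██··┃                     
┃         ┗━━━━━━━━━━━━━━━━━━━┛                     
┃                        ┃                          
┃                        ┃                          
┃                        ┃                          
┃                        ┃                          


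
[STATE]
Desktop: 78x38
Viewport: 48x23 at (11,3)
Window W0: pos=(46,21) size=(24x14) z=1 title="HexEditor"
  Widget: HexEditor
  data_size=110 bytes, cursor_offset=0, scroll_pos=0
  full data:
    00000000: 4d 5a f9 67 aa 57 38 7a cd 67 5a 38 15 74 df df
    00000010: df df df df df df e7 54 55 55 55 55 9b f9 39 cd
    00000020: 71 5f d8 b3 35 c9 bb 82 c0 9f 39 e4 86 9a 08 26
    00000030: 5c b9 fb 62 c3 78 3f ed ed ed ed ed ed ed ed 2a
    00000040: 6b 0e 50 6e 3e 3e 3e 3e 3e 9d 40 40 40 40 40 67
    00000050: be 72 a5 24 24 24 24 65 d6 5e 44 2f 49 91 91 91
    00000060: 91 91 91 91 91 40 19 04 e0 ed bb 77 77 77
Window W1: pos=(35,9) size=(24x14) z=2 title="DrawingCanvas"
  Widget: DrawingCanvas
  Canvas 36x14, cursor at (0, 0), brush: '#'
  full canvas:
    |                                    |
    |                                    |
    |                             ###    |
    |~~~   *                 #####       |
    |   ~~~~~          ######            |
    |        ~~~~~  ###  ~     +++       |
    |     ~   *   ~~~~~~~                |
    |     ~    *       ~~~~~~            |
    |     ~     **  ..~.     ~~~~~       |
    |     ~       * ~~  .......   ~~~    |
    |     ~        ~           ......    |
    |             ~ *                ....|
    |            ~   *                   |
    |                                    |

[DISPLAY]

                                                
                                                
                                                
                                                
                                                
                                                
                        ┏━━━━━━━━━━━━━━━━━━━━━━┓
                        ┃ DrawingCanvas        ┃
                        ┠──────────────────────┨
                        ┃+                     ┃
                        ┃                      ┃
                        ┃                      ┃
                        ┃~~~   *               ┃
                        ┃   ~~~~~          ####┃
                        ┃        ~~~~~  ###  ~ ┃
                        ┃     ~   *   ~~~~~~~  ┃
                        ┃     ~    *       ~~~~┃
                        ┃     ~     **  ..~.   ┃
                        ┃     ~       * ~~  ...┃
                        ┗━━━━━━━━━━━━━━━━━━━━━━┛
                                   ┠────────────
                                   ┃00000000  4D
                                   ┃00000010  df


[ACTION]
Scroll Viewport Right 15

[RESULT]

                                                
                                                
                                                
                                                
                                                
                                                
         ┏━━━━━━━━━━━━━━━━━━━━━━┓               
         ┃ DrawingCanvas        ┃               
         ┠──────────────────────┨               
         ┃+                     ┃               
         ┃                      ┃               
         ┃                      ┃               
         ┃~~~   *               ┃               
         ┃   ~~~~~          ####┃               
         ┃        ~~~~~  ###  ~ ┃               
         ┃     ~   *   ~~~~~~~  ┃               
         ┃     ~    *       ~~~~┃               
         ┃     ~     **  ..~.   ┃               
         ┃     ~       * ~~  ...┃━━━━━━━━━━┓    
         ┗━━━━━━━━━━━━━━━━━━━━━━┛          ┃    
                    ┠──────────────────────┨    
                    ┃00000000  4D 5a f9 67 ┃    
                    ┃00000010  df df df df ┃    


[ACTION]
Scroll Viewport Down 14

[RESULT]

         ┃~~~   *               ┃               
         ┃   ~~~~~          ####┃               
         ┃        ~~~~~  ###  ~ ┃               
         ┃     ~   *   ~~~~~~~  ┃               
         ┃     ~    *       ~~~~┃               
         ┃     ~     **  ..~.   ┃               
         ┃     ~       * ~~  ...┃━━━━━━━━━━┓    
         ┗━━━━━━━━━━━━━━━━━━━━━━┛          ┃    
                    ┠──────────────────────┨    
                    ┃00000000  4D 5a f9 67 ┃    
                    ┃00000010  df df df df ┃    
                    ┃00000020  71 5f d8 b3 ┃    
                    ┃00000030  5c b9 fb 62 ┃    
                    ┃00000040  6b 0e 50 6e ┃    
                    ┃00000050  be 72 a5 24 ┃    
                    ┃00000060  91 91 91 91 ┃    
                    ┃                      ┃    
                    ┃                      ┃    
                    ┃                      ┃    
                    ┗━━━━━━━━━━━━━━━━━━━━━━┛    
                                                
                                                
                                                


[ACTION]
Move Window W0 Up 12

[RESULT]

         ┃~~~   *               ┃ b9 fb 62 ┃    
         ┃   ~~~~~          ####┃ 0e 50 6e ┃    
         ┃        ~~~~~  ###  ~ ┃ 72 a5 24 ┃    
         ┃     ~   *   ~~~~~~~  ┃ 91 91 91 ┃    
         ┃     ~    *       ~~~~┃          ┃    
         ┃     ~     **  ..~.   ┃          ┃    
         ┃     ~       * ~~  ...┃          ┃    
         ┗━━━━━━━━━━━━━━━━━━━━━━┛━━━━━━━━━━┛    
                                                
                                                
                                                
                                                
                                                
                                                
                                                
                                                
                                                
                                                
                                                
                                                
                                                
                                                
                                                
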